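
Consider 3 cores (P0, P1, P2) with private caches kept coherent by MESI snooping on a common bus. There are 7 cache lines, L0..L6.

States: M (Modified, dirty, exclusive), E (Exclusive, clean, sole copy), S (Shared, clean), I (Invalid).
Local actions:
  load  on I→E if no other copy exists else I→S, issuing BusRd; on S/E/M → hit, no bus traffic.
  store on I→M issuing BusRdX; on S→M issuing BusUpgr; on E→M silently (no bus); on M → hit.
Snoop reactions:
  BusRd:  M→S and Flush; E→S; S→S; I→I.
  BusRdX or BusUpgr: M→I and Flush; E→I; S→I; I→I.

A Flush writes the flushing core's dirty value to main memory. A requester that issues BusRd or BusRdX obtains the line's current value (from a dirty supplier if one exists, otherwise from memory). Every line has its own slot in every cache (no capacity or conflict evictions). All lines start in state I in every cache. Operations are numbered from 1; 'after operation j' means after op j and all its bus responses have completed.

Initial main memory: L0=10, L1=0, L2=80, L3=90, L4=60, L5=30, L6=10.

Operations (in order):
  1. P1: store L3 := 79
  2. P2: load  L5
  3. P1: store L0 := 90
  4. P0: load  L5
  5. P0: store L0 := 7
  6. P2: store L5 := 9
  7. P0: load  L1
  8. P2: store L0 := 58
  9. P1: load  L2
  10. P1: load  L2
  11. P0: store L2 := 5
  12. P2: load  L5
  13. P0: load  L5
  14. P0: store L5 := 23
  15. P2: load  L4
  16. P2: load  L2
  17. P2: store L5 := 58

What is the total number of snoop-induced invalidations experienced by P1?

invalidations = 2

[1] P1: store L3 := 79 | P0:I, P1:M(79), P2:I | bus: BusRdX
[2] P2: load  L5 | P0:I, P1:I, P2:E(30) | bus: BusRd
[3] P1: store L0 := 90 | P0:I, P1:M(90), P2:I | bus: BusRdX
[4] P0: load  L5 | P0:S(30), P1:I, P2:S(30) | bus: BusRd
[5] P0: store L0 := 7 | P0:M(7), P1:I, P2:I | bus: BusRdX,Flush
[6] P2: store L5 := 9 | P0:I, P1:I, P2:M(9) | bus: BusUpgr
[7] P0: load  L1 | P0:E(0), P1:I, P2:I | bus: BusRd
[8] P2: store L0 := 58 | P0:I, P1:I, P2:M(58) | bus: BusRdX,Flush
[9] P1: load  L2 | P0:I, P1:E(80), P2:I | bus: BusRd
[10] P1: load  L2 | P0:I, P1:E(80), P2:I | bus: none
[11] P0: store L2 := 5 | P0:M(5), P1:I, P2:I | bus: BusRdX
[12] P2: load  L5 | P0:I, P1:I, P2:M(9) | bus: none
[13] P0: load  L5 | P0:S(9), P1:I, P2:S(9) | bus: BusRd,Flush
[14] P0: store L5 := 23 | P0:M(23), P1:I, P2:I | bus: BusUpgr
[15] P2: load  L4 | P0:I, P1:I, P2:E(60) | bus: BusRd
[16] P2: load  L2 | P0:S(5), P1:I, P2:S(5) | bus: BusRd,Flush
[17] P2: store L5 := 58 | P0:I, P1:I, P2:M(58) | bus: BusRdX,Flush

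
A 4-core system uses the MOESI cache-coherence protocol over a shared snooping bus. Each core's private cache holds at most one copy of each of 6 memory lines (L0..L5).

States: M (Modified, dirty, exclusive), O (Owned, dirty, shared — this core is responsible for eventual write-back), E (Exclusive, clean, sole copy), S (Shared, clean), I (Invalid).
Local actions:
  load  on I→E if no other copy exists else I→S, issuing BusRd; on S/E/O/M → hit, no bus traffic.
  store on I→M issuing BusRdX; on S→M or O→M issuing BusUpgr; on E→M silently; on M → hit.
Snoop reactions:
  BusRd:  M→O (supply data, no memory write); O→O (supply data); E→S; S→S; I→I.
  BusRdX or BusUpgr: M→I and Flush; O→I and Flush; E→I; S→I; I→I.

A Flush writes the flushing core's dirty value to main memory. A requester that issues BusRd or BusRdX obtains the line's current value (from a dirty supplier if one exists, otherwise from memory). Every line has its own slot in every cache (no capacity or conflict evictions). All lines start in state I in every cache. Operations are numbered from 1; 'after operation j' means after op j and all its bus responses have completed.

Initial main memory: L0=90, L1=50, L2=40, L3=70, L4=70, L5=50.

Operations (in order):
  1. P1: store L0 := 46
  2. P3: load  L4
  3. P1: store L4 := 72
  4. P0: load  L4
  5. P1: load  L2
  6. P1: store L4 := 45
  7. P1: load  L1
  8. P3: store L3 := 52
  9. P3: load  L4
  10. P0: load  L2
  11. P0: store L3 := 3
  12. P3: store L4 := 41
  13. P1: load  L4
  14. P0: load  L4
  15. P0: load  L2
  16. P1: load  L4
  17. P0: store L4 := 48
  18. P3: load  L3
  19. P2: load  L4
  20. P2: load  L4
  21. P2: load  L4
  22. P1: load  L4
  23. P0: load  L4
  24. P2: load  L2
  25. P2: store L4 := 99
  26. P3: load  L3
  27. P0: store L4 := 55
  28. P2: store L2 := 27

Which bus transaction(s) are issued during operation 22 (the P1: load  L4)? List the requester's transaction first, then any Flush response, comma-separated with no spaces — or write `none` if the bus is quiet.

1. P1: store L0 := 46  bus=[BusRdX]  L0: P0=I P1=M P2=I P3=I  mem[L0]=90
2. P3: load  L4  bus=[BusRd]  L4: P0=I P1=I P2=I P3=E  mem[L4]=70
3. P1: store L4 := 72  bus=[BusRdX]  L4: P0=I P1=M P2=I P3=I  mem[L4]=70
4. P0: load  L4  bus=[BusRd]  L4: P0=S P1=O P2=I P3=I  mem[L4]=70
5. P1: load  L2  bus=[BusRd]  L2: P0=I P1=E P2=I P3=I  mem[L2]=40
6. P1: store L4 := 45  bus=[BusUpgr]  L4: P0=I P1=M P2=I P3=I  mem[L4]=70
7. P1: load  L1  bus=[BusRd]  L1: P0=I P1=E P2=I P3=I  mem[L1]=50
8. P3: store L3 := 52  bus=[BusRdX]  L3: P0=I P1=I P2=I P3=M  mem[L3]=70
9. P3: load  L4  bus=[BusRd]  L4: P0=I P1=O P2=I P3=S  mem[L4]=70
10. P0: load  L2  bus=[BusRd]  L2: P0=S P1=S P2=I P3=I  mem[L2]=40
11. P0: store L3 := 3  bus=[BusRdX,Flush]  L3: P0=M P1=I P2=I P3=I  mem[L3]=52
12. P3: store L4 := 41  bus=[BusUpgr,Flush]  L4: P0=I P1=I P2=I P3=M  mem[L4]=45
13. P1: load  L4  bus=[BusRd]  L4: P0=I P1=S P2=I P3=O  mem[L4]=45
14. P0: load  L4  bus=[BusRd]  L4: P0=S P1=S P2=I P3=O  mem[L4]=45
15. P0: load  L2  bus=[-]  L2: P0=S P1=S P2=I P3=I  mem[L2]=40
16. P1: load  L4  bus=[-]  L4: P0=S P1=S P2=I P3=O  mem[L4]=45
17. P0: store L4 := 48  bus=[BusUpgr,Flush]  L4: P0=M P1=I P2=I P3=I  mem[L4]=41
18. P3: load  L3  bus=[BusRd]  L3: P0=O P1=I P2=I P3=S  mem[L3]=52
19. P2: load  L4  bus=[BusRd]  L4: P0=O P1=I P2=S P3=I  mem[L4]=41
20. P2: load  L4  bus=[-]  L4: P0=O P1=I P2=S P3=I  mem[L4]=41
21. P2: load  L4  bus=[-]  L4: P0=O P1=I P2=S P3=I  mem[L4]=41
22. P1: load  L4  bus=[BusRd]  L4: P0=O P1=S P2=S P3=I  mem[L4]=41
23. P0: load  L4  bus=[-]  L4: P0=O P1=S P2=S P3=I  mem[L4]=41
24. P2: load  L2  bus=[BusRd]  L2: P0=S P1=S P2=S P3=I  mem[L2]=40
25. P2: store L4 := 99  bus=[BusUpgr,Flush]  L4: P0=I P1=I P2=M P3=I  mem[L4]=48
26. P3: load  L3  bus=[-]  L3: P0=O P1=I P2=I P3=S  mem[L3]=52
27. P0: store L4 := 55  bus=[BusRdX,Flush]  L4: P0=M P1=I P2=I P3=I  mem[L4]=99
28. P2: store L2 := 27  bus=[BusUpgr]  L2: P0=I P1=I P2=M P3=I  mem[L2]=40

bus = BusRd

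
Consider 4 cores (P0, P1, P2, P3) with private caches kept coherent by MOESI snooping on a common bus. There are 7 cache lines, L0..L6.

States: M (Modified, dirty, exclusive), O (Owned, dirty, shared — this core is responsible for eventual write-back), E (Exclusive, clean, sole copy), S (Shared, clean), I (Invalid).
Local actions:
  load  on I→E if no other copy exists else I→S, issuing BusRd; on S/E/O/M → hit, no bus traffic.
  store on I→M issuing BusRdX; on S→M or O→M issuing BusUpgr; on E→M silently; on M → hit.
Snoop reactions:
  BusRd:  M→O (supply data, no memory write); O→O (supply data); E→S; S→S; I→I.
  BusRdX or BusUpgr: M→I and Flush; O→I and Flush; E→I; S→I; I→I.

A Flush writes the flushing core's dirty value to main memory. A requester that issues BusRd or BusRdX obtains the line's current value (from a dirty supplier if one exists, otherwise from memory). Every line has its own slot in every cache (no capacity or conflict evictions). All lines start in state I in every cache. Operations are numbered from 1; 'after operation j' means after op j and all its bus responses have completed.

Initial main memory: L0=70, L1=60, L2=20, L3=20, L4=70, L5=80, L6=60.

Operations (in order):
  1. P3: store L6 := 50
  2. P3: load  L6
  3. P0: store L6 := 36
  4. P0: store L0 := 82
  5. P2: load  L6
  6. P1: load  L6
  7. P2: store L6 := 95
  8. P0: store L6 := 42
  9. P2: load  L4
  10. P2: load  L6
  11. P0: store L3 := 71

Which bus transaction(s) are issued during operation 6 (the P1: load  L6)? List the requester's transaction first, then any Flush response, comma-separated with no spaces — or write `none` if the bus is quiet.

bus = BusRd

[1] P3: store L6 := 50 | P0:I, P1:I, P2:I, P3:M(50) | bus: BusRdX
[2] P3: load  L6 | P0:I, P1:I, P2:I, P3:M(50) | bus: none
[3] P0: store L6 := 36 | P0:M(36), P1:I, P2:I, P3:I | bus: BusRdX,Flush
[4] P0: store L0 := 82 | P0:M(82), P1:I, P2:I, P3:I | bus: BusRdX
[5] P2: load  L6 | P0:O(36), P1:I, P2:S(36), P3:I | bus: BusRd
[6] P1: load  L6 | P0:O(36), P1:S(36), P2:S(36), P3:I | bus: BusRd
[7] P2: store L6 := 95 | P0:I, P1:I, P2:M(95), P3:I | bus: BusUpgr,Flush
[8] P0: store L6 := 42 | P0:M(42), P1:I, P2:I, P3:I | bus: BusRdX,Flush
[9] P2: load  L4 | P0:I, P1:I, P2:E(70), P3:I | bus: BusRd
[10] P2: load  L6 | P0:O(42), P1:I, P2:S(42), P3:I | bus: BusRd
[11] P0: store L3 := 71 | P0:M(71), P1:I, P2:I, P3:I | bus: BusRdX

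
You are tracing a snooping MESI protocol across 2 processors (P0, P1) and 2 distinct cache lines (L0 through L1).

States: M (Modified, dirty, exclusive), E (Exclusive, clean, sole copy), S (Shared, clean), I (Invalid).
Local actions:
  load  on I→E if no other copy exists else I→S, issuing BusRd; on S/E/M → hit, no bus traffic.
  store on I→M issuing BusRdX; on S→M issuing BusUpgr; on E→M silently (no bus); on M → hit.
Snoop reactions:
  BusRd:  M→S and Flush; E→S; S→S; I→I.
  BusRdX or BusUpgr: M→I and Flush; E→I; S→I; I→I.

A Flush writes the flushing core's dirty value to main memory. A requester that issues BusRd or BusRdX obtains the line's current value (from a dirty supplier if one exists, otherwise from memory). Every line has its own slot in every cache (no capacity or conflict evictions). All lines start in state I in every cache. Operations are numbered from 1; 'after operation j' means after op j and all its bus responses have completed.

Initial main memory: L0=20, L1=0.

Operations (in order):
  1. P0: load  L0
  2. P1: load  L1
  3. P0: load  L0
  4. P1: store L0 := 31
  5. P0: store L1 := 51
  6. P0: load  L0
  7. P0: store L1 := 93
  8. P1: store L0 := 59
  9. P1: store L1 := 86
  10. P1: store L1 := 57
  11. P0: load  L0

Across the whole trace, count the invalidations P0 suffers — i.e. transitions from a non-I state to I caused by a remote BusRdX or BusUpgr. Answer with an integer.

invalidations = 3

1. P0: load  L0  bus=[BusRd]  L0: P0=E P1=I  mem[L0]=20
2. P1: load  L1  bus=[BusRd]  L1: P0=I P1=E  mem[L1]=0
3. P0: load  L0  bus=[-]  L0: P0=E P1=I  mem[L0]=20
4. P1: store L0 := 31  bus=[BusRdX]  L0: P0=I P1=M  mem[L0]=20
5. P0: store L1 := 51  bus=[BusRdX]  L1: P0=M P1=I  mem[L1]=0
6. P0: load  L0  bus=[BusRd,Flush]  L0: P0=S P1=S  mem[L0]=31
7. P0: store L1 := 93  bus=[-]  L1: P0=M P1=I  mem[L1]=0
8. P1: store L0 := 59  bus=[BusUpgr]  L0: P0=I P1=M  mem[L0]=31
9. P1: store L1 := 86  bus=[BusRdX,Flush]  L1: P0=I P1=M  mem[L1]=93
10. P1: store L1 := 57  bus=[-]  L1: P0=I P1=M  mem[L1]=93
11. P0: load  L0  bus=[BusRd,Flush]  L0: P0=S P1=S  mem[L0]=59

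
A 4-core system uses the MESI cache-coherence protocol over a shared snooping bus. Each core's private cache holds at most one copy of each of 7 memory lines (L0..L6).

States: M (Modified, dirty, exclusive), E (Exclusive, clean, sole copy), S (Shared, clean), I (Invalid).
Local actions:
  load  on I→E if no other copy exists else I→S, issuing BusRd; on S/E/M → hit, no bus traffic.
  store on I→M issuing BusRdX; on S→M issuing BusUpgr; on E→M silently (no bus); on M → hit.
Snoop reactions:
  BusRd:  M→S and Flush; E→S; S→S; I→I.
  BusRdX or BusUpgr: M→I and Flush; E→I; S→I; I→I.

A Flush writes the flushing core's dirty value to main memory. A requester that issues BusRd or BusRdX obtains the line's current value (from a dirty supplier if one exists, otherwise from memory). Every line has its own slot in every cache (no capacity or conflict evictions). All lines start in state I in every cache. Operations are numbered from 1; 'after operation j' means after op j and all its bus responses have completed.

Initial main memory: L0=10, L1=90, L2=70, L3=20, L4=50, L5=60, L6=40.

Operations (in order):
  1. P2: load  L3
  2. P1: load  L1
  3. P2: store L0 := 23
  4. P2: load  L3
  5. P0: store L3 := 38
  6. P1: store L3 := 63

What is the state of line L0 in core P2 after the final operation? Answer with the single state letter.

state = M

[1] P2: load  L3 | P0:I, P1:I, P2:E(20), P3:I | bus: BusRd
[2] P1: load  L1 | P0:I, P1:E(90), P2:I, P3:I | bus: BusRd
[3] P2: store L0 := 23 | P0:I, P1:I, P2:M(23), P3:I | bus: BusRdX
[4] P2: load  L3 | P0:I, P1:I, P2:E(20), P3:I | bus: none
[5] P0: store L3 := 38 | P0:M(38), P1:I, P2:I, P3:I | bus: BusRdX
[6] P1: store L3 := 63 | P0:I, P1:M(63), P2:I, P3:I | bus: BusRdX,Flush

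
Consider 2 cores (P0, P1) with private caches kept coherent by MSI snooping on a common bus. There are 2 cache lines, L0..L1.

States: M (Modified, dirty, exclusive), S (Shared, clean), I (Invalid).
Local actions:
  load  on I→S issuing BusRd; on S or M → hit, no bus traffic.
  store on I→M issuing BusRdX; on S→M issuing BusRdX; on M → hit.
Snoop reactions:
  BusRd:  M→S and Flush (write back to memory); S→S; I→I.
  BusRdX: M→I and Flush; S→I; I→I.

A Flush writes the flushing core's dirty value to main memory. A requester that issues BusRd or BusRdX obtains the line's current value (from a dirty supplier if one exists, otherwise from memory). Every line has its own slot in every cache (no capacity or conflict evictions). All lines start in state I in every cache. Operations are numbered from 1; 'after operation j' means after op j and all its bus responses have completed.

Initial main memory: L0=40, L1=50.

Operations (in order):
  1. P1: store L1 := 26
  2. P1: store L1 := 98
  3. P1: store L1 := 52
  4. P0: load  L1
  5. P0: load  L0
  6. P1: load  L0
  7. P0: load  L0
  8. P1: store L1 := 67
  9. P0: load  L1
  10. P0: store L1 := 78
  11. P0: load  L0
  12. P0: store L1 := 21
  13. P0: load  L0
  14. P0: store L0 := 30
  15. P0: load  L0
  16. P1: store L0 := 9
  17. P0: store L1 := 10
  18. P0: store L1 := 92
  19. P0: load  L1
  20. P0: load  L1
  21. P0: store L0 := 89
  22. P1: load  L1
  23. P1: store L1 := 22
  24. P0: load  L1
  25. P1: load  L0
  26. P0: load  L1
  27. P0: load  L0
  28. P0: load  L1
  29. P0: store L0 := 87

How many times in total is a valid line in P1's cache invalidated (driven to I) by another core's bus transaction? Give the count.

[1] P1: store L1 := 26 | P0:I, P1:M(26) | bus: BusRdX
[2] P1: store L1 := 98 | P0:I, P1:M(98) | bus: none
[3] P1: store L1 := 52 | P0:I, P1:M(52) | bus: none
[4] P0: load  L1 | P0:S(52), P1:S(52) | bus: BusRd,Flush
[5] P0: load  L0 | P0:S(40), P1:I | bus: BusRd
[6] P1: load  L0 | P0:S(40), P1:S(40) | bus: BusRd
[7] P0: load  L0 | P0:S(40), P1:S(40) | bus: none
[8] P1: store L1 := 67 | P0:I, P1:M(67) | bus: BusRdX
[9] P0: load  L1 | P0:S(67), P1:S(67) | bus: BusRd,Flush
[10] P0: store L1 := 78 | P0:M(78), P1:I | bus: BusRdX
[11] P0: load  L0 | P0:S(40), P1:S(40) | bus: none
[12] P0: store L1 := 21 | P0:M(21), P1:I | bus: none
[13] P0: load  L0 | P0:S(40), P1:S(40) | bus: none
[14] P0: store L0 := 30 | P0:M(30), P1:I | bus: BusRdX
[15] P0: load  L0 | P0:M(30), P1:I | bus: none
[16] P1: store L0 := 9 | P0:I, P1:M(9) | bus: BusRdX,Flush
[17] P0: store L1 := 10 | P0:M(10), P1:I | bus: none
[18] P0: store L1 := 92 | P0:M(92), P1:I | bus: none
[19] P0: load  L1 | P0:M(92), P1:I | bus: none
[20] P0: load  L1 | P0:M(92), P1:I | bus: none
[21] P0: store L0 := 89 | P0:M(89), P1:I | bus: BusRdX,Flush
[22] P1: load  L1 | P0:S(92), P1:S(92) | bus: BusRd,Flush
[23] P1: store L1 := 22 | P0:I, P1:M(22) | bus: BusRdX
[24] P0: load  L1 | P0:S(22), P1:S(22) | bus: BusRd,Flush
[25] P1: load  L0 | P0:S(89), P1:S(89) | bus: BusRd,Flush
[26] P0: load  L1 | P0:S(22), P1:S(22) | bus: none
[27] P0: load  L0 | P0:S(89), P1:S(89) | bus: none
[28] P0: load  L1 | P0:S(22), P1:S(22) | bus: none
[29] P0: store L0 := 87 | P0:M(87), P1:I | bus: BusRdX

invalidations = 4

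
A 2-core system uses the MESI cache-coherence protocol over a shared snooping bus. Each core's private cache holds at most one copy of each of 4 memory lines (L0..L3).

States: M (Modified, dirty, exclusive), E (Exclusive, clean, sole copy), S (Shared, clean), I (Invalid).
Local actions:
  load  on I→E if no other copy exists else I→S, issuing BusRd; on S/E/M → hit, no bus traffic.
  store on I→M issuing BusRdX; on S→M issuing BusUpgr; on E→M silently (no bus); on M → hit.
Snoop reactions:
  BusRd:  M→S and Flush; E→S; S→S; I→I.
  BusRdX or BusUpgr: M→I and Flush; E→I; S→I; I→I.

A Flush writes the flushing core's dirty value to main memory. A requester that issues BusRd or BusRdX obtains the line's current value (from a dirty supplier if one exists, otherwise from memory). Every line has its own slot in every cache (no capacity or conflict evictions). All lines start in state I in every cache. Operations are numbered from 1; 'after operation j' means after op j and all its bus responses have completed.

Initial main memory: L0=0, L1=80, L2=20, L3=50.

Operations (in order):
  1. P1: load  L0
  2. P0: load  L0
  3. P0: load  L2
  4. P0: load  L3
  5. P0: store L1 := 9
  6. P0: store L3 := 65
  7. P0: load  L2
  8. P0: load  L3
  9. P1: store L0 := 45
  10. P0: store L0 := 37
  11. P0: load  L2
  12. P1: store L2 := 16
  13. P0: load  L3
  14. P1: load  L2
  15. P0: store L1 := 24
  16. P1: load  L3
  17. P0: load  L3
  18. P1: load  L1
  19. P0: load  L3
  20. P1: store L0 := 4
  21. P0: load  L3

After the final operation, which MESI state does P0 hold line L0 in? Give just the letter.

state = I

  op1 P1: load  L0 → I/E on L0; bus BusRd; mem=0
  op2 P0: load  L0 → S/S on L0; bus BusRd; mem=0
  op3 P0: load  L2 → E/I on L2; bus BusRd; mem=20
  op4 P0: load  L3 → E/I on L3; bus BusRd; mem=50
  op5 P0: store L1 := 9 → M/I on L1; bus BusRdX; mem=80
  op6 P0: store L3 := 65 → M/I on L3; bus (none); mem=50
  op7 P0: load  L2 → E/I on L2; bus (none); mem=20
  op8 P0: load  L3 → M/I on L3; bus (none); mem=50
  op9 P1: store L0 := 45 → I/M on L0; bus BusUpgr; mem=0
  op10 P0: store L0 := 37 → M/I on L0; bus BusRdX Flush; mem=45
  op11 P0: load  L2 → E/I on L2; bus (none); mem=20
  op12 P1: store L2 := 16 → I/M on L2; bus BusRdX; mem=20
  op13 P0: load  L3 → M/I on L3; bus (none); mem=50
  op14 P1: load  L2 → I/M on L2; bus (none); mem=20
  op15 P0: store L1 := 24 → M/I on L1; bus (none); mem=80
  op16 P1: load  L3 → S/S on L3; bus BusRd Flush; mem=65
  op17 P0: load  L3 → S/S on L3; bus (none); mem=65
  op18 P1: load  L1 → S/S on L1; bus BusRd Flush; mem=24
  op19 P0: load  L3 → S/S on L3; bus (none); mem=65
  op20 P1: store L0 := 4 → I/M on L0; bus BusRdX Flush; mem=37
  op21 P0: load  L3 → S/S on L3; bus (none); mem=65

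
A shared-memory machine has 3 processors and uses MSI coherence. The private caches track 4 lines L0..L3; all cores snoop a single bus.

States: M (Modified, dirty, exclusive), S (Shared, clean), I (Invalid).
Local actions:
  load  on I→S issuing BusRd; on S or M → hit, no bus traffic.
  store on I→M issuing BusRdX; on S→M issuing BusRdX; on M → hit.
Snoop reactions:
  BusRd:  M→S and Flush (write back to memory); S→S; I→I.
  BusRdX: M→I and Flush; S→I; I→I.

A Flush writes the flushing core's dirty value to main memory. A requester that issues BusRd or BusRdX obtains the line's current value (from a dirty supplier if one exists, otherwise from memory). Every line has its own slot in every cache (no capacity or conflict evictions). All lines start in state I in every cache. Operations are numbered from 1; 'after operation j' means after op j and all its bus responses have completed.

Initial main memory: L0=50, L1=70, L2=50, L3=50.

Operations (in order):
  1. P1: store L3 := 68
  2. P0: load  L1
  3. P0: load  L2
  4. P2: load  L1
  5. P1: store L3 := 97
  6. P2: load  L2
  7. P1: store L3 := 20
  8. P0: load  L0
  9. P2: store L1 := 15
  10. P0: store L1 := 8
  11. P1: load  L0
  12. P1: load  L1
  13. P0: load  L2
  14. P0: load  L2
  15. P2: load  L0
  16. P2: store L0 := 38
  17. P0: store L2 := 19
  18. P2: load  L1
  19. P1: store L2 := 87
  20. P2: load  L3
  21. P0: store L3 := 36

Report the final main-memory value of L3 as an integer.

memory[L3] = 20

1. P1: store L3 := 68  bus=[BusRdX]  L3: P0=I P1=M P2=I  mem[L3]=50
2. P0: load  L1  bus=[BusRd]  L1: P0=S P1=I P2=I  mem[L1]=70
3. P0: load  L2  bus=[BusRd]  L2: P0=S P1=I P2=I  mem[L2]=50
4. P2: load  L1  bus=[BusRd]  L1: P0=S P1=I P2=S  mem[L1]=70
5. P1: store L3 := 97  bus=[-]  L3: P0=I P1=M P2=I  mem[L3]=50
6. P2: load  L2  bus=[BusRd]  L2: P0=S P1=I P2=S  mem[L2]=50
7. P1: store L3 := 20  bus=[-]  L3: P0=I P1=M P2=I  mem[L3]=50
8. P0: load  L0  bus=[BusRd]  L0: P0=S P1=I P2=I  mem[L0]=50
9. P2: store L1 := 15  bus=[BusRdX]  L1: P0=I P1=I P2=M  mem[L1]=70
10. P0: store L1 := 8  bus=[BusRdX,Flush]  L1: P0=M P1=I P2=I  mem[L1]=15
11. P1: load  L0  bus=[BusRd]  L0: P0=S P1=S P2=I  mem[L0]=50
12. P1: load  L1  bus=[BusRd,Flush]  L1: P0=S P1=S P2=I  mem[L1]=8
13. P0: load  L2  bus=[-]  L2: P0=S P1=I P2=S  mem[L2]=50
14. P0: load  L2  bus=[-]  L2: P0=S P1=I P2=S  mem[L2]=50
15. P2: load  L0  bus=[BusRd]  L0: P0=S P1=S P2=S  mem[L0]=50
16. P2: store L0 := 38  bus=[BusRdX]  L0: P0=I P1=I P2=M  mem[L0]=50
17. P0: store L2 := 19  bus=[BusRdX]  L2: P0=M P1=I P2=I  mem[L2]=50
18. P2: load  L1  bus=[BusRd]  L1: P0=S P1=S P2=S  mem[L1]=8
19. P1: store L2 := 87  bus=[BusRdX,Flush]  L2: P0=I P1=M P2=I  mem[L2]=19
20. P2: load  L3  bus=[BusRd,Flush]  L3: P0=I P1=S P2=S  mem[L3]=20
21. P0: store L3 := 36  bus=[BusRdX]  L3: P0=M P1=I P2=I  mem[L3]=20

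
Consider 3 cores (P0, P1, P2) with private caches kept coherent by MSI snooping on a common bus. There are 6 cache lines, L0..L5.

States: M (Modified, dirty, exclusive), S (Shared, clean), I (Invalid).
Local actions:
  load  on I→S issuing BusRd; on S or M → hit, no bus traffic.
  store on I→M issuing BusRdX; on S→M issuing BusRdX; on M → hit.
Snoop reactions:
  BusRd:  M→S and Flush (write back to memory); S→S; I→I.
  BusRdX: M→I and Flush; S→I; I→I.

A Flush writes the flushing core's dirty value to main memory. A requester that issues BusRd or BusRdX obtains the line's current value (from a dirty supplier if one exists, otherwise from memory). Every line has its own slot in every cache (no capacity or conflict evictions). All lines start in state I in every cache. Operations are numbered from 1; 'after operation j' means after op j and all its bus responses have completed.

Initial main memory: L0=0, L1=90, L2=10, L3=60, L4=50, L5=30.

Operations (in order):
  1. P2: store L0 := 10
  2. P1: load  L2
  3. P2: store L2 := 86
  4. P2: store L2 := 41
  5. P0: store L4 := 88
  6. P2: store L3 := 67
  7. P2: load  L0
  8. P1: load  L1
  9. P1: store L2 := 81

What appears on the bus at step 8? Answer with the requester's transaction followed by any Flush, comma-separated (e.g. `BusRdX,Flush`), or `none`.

bus = BusRd

  op1 P2: store L0 := 10 → I/I/M on L0; bus BusRdX; mem=0
  op2 P1: load  L2 → I/S/I on L2; bus BusRd; mem=10
  op3 P2: store L2 := 86 → I/I/M on L2; bus BusRdX; mem=10
  op4 P2: store L2 := 41 → I/I/M on L2; bus (none); mem=10
  op5 P0: store L4 := 88 → M/I/I on L4; bus BusRdX; mem=50
  op6 P2: store L3 := 67 → I/I/M on L3; bus BusRdX; mem=60
  op7 P2: load  L0 → I/I/M on L0; bus (none); mem=0
  op8 P1: load  L1 → I/S/I on L1; bus BusRd; mem=90
  op9 P1: store L2 := 81 → I/M/I on L2; bus BusRdX Flush; mem=41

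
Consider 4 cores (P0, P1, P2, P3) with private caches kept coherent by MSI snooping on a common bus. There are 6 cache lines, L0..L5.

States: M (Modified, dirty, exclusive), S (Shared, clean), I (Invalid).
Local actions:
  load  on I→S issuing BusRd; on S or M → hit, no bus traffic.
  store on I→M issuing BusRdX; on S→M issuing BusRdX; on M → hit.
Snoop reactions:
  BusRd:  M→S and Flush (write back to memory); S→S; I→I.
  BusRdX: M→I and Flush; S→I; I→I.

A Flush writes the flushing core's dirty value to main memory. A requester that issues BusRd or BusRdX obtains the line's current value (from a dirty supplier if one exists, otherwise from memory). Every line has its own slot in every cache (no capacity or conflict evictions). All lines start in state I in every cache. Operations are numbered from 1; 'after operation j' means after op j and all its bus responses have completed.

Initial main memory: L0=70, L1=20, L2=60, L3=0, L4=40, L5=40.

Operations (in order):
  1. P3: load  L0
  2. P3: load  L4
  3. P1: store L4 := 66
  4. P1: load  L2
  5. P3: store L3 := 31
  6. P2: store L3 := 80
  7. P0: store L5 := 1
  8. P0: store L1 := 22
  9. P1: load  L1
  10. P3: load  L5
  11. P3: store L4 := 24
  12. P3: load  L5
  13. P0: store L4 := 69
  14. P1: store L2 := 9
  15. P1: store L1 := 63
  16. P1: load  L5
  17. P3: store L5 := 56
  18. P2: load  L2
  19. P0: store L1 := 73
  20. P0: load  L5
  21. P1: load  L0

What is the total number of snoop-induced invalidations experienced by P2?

invalidations = 0

  op1 P3: load  L0 → I/I/I/S on L0; bus BusRd; mem=70
  op2 P3: load  L4 → I/I/I/S on L4; bus BusRd; mem=40
  op3 P1: store L4 := 66 → I/M/I/I on L4; bus BusRdX; mem=40
  op4 P1: load  L2 → I/S/I/I on L2; bus BusRd; mem=60
  op5 P3: store L3 := 31 → I/I/I/M on L3; bus BusRdX; mem=0
  op6 P2: store L3 := 80 → I/I/M/I on L3; bus BusRdX Flush; mem=31
  op7 P0: store L5 := 1 → M/I/I/I on L5; bus BusRdX; mem=40
  op8 P0: store L1 := 22 → M/I/I/I on L1; bus BusRdX; mem=20
  op9 P1: load  L1 → S/S/I/I on L1; bus BusRd Flush; mem=22
  op10 P3: load  L5 → S/I/I/S on L5; bus BusRd Flush; mem=1
  op11 P3: store L4 := 24 → I/I/I/M on L4; bus BusRdX Flush; mem=66
  op12 P3: load  L5 → S/I/I/S on L5; bus (none); mem=1
  op13 P0: store L4 := 69 → M/I/I/I on L4; bus BusRdX Flush; mem=24
  op14 P1: store L2 := 9 → I/M/I/I on L2; bus BusRdX; mem=60
  op15 P1: store L1 := 63 → I/M/I/I on L1; bus BusRdX; mem=22
  op16 P1: load  L5 → S/S/I/S on L5; bus BusRd; mem=1
  op17 P3: store L5 := 56 → I/I/I/M on L5; bus BusRdX; mem=1
  op18 P2: load  L2 → I/S/S/I on L2; bus BusRd Flush; mem=9
  op19 P0: store L1 := 73 → M/I/I/I on L1; bus BusRdX Flush; mem=63
  op20 P0: load  L5 → S/I/I/S on L5; bus BusRd Flush; mem=56
  op21 P1: load  L0 → I/S/I/S on L0; bus BusRd; mem=70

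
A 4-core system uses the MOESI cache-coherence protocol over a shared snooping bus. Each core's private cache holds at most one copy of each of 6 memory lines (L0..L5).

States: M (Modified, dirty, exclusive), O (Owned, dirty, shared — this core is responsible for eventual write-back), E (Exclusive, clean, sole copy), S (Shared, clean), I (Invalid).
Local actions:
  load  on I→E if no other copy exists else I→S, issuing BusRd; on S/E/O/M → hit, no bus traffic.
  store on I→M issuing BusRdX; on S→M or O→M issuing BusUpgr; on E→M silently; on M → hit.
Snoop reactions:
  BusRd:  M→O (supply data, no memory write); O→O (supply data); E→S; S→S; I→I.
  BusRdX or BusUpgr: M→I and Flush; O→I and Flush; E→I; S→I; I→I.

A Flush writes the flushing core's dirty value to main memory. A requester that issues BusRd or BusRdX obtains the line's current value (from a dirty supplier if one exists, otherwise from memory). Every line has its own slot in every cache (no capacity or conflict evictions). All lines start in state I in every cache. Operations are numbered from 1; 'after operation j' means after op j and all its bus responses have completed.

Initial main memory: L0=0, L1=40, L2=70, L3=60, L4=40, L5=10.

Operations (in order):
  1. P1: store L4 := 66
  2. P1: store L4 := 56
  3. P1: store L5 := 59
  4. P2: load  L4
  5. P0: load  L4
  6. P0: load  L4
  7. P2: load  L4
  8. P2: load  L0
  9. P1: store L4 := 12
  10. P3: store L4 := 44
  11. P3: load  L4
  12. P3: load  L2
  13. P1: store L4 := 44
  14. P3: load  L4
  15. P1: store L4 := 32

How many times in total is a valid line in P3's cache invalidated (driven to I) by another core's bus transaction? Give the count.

invalidations = 2

1. P1: store L4 := 66  bus=[BusRdX]  L4: P0=I P1=M P2=I P3=I  mem[L4]=40
2. P1: store L4 := 56  bus=[-]  L4: P0=I P1=M P2=I P3=I  mem[L4]=40
3. P1: store L5 := 59  bus=[BusRdX]  L5: P0=I P1=M P2=I P3=I  mem[L5]=10
4. P2: load  L4  bus=[BusRd]  L4: P0=I P1=O P2=S P3=I  mem[L4]=40
5. P0: load  L4  bus=[BusRd]  L4: P0=S P1=O P2=S P3=I  mem[L4]=40
6. P0: load  L4  bus=[-]  L4: P0=S P1=O P2=S P3=I  mem[L4]=40
7. P2: load  L4  bus=[-]  L4: P0=S P1=O P2=S P3=I  mem[L4]=40
8. P2: load  L0  bus=[BusRd]  L0: P0=I P1=I P2=E P3=I  mem[L0]=0
9. P1: store L4 := 12  bus=[BusUpgr]  L4: P0=I P1=M P2=I P3=I  mem[L4]=40
10. P3: store L4 := 44  bus=[BusRdX,Flush]  L4: P0=I P1=I P2=I P3=M  mem[L4]=12
11. P3: load  L4  bus=[-]  L4: P0=I P1=I P2=I P3=M  mem[L4]=12
12. P3: load  L2  bus=[BusRd]  L2: P0=I P1=I P2=I P3=E  mem[L2]=70
13. P1: store L4 := 44  bus=[BusRdX,Flush]  L4: P0=I P1=M P2=I P3=I  mem[L4]=44
14. P3: load  L4  bus=[BusRd]  L4: P0=I P1=O P2=I P3=S  mem[L4]=44
15. P1: store L4 := 32  bus=[BusUpgr]  L4: P0=I P1=M P2=I P3=I  mem[L4]=44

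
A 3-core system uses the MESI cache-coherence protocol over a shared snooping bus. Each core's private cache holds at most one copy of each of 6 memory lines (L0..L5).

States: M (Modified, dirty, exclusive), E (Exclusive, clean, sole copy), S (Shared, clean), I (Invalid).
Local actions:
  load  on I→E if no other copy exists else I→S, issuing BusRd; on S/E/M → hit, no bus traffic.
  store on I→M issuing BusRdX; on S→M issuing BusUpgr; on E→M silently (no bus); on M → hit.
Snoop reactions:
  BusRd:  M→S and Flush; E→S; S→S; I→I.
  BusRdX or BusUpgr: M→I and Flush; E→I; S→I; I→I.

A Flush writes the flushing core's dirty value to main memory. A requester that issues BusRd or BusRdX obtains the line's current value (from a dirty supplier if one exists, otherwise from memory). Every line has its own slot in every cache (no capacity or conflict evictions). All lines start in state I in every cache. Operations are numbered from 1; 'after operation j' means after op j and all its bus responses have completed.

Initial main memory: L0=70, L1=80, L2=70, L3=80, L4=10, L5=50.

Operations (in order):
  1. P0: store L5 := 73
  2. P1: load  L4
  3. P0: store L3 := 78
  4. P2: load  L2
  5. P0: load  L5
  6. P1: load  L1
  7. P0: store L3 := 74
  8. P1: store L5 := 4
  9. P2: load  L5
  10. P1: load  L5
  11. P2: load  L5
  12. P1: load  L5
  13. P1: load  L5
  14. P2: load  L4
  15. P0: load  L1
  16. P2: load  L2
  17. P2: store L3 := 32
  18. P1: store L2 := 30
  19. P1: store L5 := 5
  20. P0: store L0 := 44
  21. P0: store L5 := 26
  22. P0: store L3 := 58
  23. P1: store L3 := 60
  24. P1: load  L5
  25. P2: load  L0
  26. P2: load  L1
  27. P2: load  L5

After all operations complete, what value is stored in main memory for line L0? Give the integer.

[1] P0: store L5 := 73 | P0:M(73), P1:I, P2:I | bus: BusRdX
[2] P1: load  L4 | P0:I, P1:E(10), P2:I | bus: BusRd
[3] P0: store L3 := 78 | P0:M(78), P1:I, P2:I | bus: BusRdX
[4] P2: load  L2 | P0:I, P1:I, P2:E(70) | bus: BusRd
[5] P0: load  L5 | P0:M(73), P1:I, P2:I | bus: none
[6] P1: load  L1 | P0:I, P1:E(80), P2:I | bus: BusRd
[7] P0: store L3 := 74 | P0:M(74), P1:I, P2:I | bus: none
[8] P1: store L5 := 4 | P0:I, P1:M(4), P2:I | bus: BusRdX,Flush
[9] P2: load  L5 | P0:I, P1:S(4), P2:S(4) | bus: BusRd,Flush
[10] P1: load  L5 | P0:I, P1:S(4), P2:S(4) | bus: none
[11] P2: load  L5 | P0:I, P1:S(4), P2:S(4) | bus: none
[12] P1: load  L5 | P0:I, P1:S(4), P2:S(4) | bus: none
[13] P1: load  L5 | P0:I, P1:S(4), P2:S(4) | bus: none
[14] P2: load  L4 | P0:I, P1:S(10), P2:S(10) | bus: BusRd
[15] P0: load  L1 | P0:S(80), P1:S(80), P2:I | bus: BusRd
[16] P2: load  L2 | P0:I, P1:I, P2:E(70) | bus: none
[17] P2: store L3 := 32 | P0:I, P1:I, P2:M(32) | bus: BusRdX,Flush
[18] P1: store L2 := 30 | P0:I, P1:M(30), P2:I | bus: BusRdX
[19] P1: store L5 := 5 | P0:I, P1:M(5), P2:I | bus: BusUpgr
[20] P0: store L0 := 44 | P0:M(44), P1:I, P2:I | bus: BusRdX
[21] P0: store L5 := 26 | P0:M(26), P1:I, P2:I | bus: BusRdX,Flush
[22] P0: store L3 := 58 | P0:M(58), P1:I, P2:I | bus: BusRdX,Flush
[23] P1: store L3 := 60 | P0:I, P1:M(60), P2:I | bus: BusRdX,Flush
[24] P1: load  L5 | P0:S(26), P1:S(26), P2:I | bus: BusRd,Flush
[25] P2: load  L0 | P0:S(44), P1:I, P2:S(44) | bus: BusRd,Flush
[26] P2: load  L1 | P0:S(80), P1:S(80), P2:S(80) | bus: BusRd
[27] P2: load  L5 | P0:S(26), P1:S(26), P2:S(26) | bus: BusRd

memory[L0] = 44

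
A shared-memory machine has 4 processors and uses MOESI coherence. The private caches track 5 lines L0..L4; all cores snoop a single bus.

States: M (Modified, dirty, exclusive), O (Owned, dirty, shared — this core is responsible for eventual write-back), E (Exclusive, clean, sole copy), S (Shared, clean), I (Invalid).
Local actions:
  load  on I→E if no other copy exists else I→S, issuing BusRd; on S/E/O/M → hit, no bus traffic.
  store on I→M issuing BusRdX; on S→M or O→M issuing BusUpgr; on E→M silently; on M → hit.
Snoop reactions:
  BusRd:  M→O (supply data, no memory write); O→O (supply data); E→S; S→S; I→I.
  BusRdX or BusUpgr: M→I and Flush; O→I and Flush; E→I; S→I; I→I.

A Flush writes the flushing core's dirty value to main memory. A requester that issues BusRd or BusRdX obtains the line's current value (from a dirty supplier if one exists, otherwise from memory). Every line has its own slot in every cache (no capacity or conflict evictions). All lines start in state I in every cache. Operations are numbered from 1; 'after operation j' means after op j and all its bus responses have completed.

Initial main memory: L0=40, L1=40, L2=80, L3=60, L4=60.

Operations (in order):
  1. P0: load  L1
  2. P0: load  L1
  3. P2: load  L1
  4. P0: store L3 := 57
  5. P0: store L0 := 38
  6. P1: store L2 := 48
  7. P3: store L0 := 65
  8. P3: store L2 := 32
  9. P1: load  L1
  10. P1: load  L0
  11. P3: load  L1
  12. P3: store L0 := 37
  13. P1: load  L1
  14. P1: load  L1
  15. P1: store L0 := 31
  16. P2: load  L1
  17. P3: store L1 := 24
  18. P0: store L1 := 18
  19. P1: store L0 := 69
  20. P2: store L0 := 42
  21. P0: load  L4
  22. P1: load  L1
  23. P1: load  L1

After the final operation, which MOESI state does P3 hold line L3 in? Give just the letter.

state = I

step 1: P0: load  L1  ⟶  EIII  (L1)  txn=BusRd  M[L1]=40
step 2: P0: load  L1  ⟶  EIII  (L1)  txn=∅  M[L1]=40
step 3: P2: load  L1  ⟶  SISI  (L1)  txn=BusRd  M[L1]=40
step 4: P0: store L3 := 57  ⟶  MIII  (L3)  txn=BusRdX  M[L3]=60
step 5: P0: store L0 := 38  ⟶  MIII  (L0)  txn=BusRdX  M[L0]=40
step 6: P1: store L2 := 48  ⟶  IMII  (L2)  txn=BusRdX  M[L2]=80
step 7: P3: store L0 := 65  ⟶  IIIM  (L0)  txn=BusRdX+Flush  M[L0]=38
step 8: P3: store L2 := 32  ⟶  IIIM  (L2)  txn=BusRdX+Flush  M[L2]=48
step 9: P1: load  L1  ⟶  SSSI  (L1)  txn=BusRd  M[L1]=40
step 10: P1: load  L0  ⟶  ISIO  (L0)  txn=BusRd  M[L0]=38
step 11: P3: load  L1  ⟶  SSSS  (L1)  txn=BusRd  M[L1]=40
step 12: P3: store L0 := 37  ⟶  IIIM  (L0)  txn=BusUpgr  M[L0]=38
step 13: P1: load  L1  ⟶  SSSS  (L1)  txn=∅  M[L1]=40
step 14: P1: load  L1  ⟶  SSSS  (L1)  txn=∅  M[L1]=40
step 15: P1: store L0 := 31  ⟶  IMII  (L0)  txn=BusRdX+Flush  M[L0]=37
step 16: P2: load  L1  ⟶  SSSS  (L1)  txn=∅  M[L1]=40
step 17: P3: store L1 := 24  ⟶  IIIM  (L1)  txn=BusUpgr  M[L1]=40
step 18: P0: store L1 := 18  ⟶  MIII  (L1)  txn=BusRdX+Flush  M[L1]=24
step 19: P1: store L0 := 69  ⟶  IMII  (L0)  txn=∅  M[L0]=37
step 20: P2: store L0 := 42  ⟶  IIMI  (L0)  txn=BusRdX+Flush  M[L0]=69
step 21: P0: load  L4  ⟶  EIII  (L4)  txn=BusRd  M[L4]=60
step 22: P1: load  L1  ⟶  OSII  (L1)  txn=BusRd  M[L1]=24
step 23: P1: load  L1  ⟶  OSII  (L1)  txn=∅  M[L1]=24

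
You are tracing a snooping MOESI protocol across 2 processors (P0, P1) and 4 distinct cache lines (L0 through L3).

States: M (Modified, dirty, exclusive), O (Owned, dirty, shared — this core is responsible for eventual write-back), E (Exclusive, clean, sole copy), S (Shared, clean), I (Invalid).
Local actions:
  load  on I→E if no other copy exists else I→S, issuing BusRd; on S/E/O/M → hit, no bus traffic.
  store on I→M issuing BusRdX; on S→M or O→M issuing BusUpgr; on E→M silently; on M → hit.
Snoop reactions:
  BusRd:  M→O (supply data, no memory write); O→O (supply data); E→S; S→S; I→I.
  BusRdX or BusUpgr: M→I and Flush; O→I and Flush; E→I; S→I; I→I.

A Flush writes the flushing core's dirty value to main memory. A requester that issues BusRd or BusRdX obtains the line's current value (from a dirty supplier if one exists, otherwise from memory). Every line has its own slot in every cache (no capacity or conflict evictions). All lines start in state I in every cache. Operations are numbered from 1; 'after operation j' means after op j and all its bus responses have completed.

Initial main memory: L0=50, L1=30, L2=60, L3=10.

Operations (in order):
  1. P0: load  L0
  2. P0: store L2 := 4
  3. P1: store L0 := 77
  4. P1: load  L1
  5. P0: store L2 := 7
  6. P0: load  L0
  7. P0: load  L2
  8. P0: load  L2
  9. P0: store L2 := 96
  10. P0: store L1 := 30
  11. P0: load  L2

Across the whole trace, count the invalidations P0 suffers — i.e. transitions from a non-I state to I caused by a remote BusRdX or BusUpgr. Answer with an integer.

invalidations = 1

step 1: P0: load  L0  ⟶  EI  (L0)  txn=BusRd  M[L0]=50
step 2: P0: store L2 := 4  ⟶  MI  (L2)  txn=BusRdX  M[L2]=60
step 3: P1: store L0 := 77  ⟶  IM  (L0)  txn=BusRdX  M[L0]=50
step 4: P1: load  L1  ⟶  IE  (L1)  txn=BusRd  M[L1]=30
step 5: P0: store L2 := 7  ⟶  MI  (L2)  txn=∅  M[L2]=60
step 6: P0: load  L0  ⟶  SO  (L0)  txn=BusRd  M[L0]=50
step 7: P0: load  L2  ⟶  MI  (L2)  txn=∅  M[L2]=60
step 8: P0: load  L2  ⟶  MI  (L2)  txn=∅  M[L2]=60
step 9: P0: store L2 := 96  ⟶  MI  (L2)  txn=∅  M[L2]=60
step 10: P0: store L1 := 30  ⟶  MI  (L1)  txn=BusRdX  M[L1]=30
step 11: P0: load  L2  ⟶  MI  (L2)  txn=∅  M[L2]=60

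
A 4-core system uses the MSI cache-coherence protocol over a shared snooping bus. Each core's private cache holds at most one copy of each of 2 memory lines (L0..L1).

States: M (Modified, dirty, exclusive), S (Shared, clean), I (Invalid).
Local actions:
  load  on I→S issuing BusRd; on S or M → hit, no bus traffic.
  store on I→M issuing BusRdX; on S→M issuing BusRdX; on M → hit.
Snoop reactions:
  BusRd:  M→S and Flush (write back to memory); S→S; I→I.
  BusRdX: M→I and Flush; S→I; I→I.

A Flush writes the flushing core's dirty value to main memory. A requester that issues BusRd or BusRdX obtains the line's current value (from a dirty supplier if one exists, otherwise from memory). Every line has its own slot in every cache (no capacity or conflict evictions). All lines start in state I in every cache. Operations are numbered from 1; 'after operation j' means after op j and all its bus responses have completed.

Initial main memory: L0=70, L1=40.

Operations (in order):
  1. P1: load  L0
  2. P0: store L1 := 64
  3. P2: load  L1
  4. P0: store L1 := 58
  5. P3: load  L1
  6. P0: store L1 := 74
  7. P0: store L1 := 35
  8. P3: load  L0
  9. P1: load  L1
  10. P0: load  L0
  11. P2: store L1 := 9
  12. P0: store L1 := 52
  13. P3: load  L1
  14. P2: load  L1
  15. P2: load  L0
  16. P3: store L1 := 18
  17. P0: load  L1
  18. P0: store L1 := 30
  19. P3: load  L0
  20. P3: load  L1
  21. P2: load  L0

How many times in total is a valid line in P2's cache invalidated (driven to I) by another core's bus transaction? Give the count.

invalidations = 3

1. P1: load  L0  bus=[BusRd]  L0: P0=I P1=S P2=I P3=I  mem[L0]=70
2. P0: store L1 := 64  bus=[BusRdX]  L1: P0=M P1=I P2=I P3=I  mem[L1]=40
3. P2: load  L1  bus=[BusRd,Flush]  L1: P0=S P1=I P2=S P3=I  mem[L1]=64
4. P0: store L1 := 58  bus=[BusRdX]  L1: P0=M P1=I P2=I P3=I  mem[L1]=64
5. P3: load  L1  bus=[BusRd,Flush]  L1: P0=S P1=I P2=I P3=S  mem[L1]=58
6. P0: store L1 := 74  bus=[BusRdX]  L1: P0=M P1=I P2=I P3=I  mem[L1]=58
7. P0: store L1 := 35  bus=[-]  L1: P0=M P1=I P2=I P3=I  mem[L1]=58
8. P3: load  L0  bus=[BusRd]  L0: P0=I P1=S P2=I P3=S  mem[L0]=70
9. P1: load  L1  bus=[BusRd,Flush]  L1: P0=S P1=S P2=I P3=I  mem[L1]=35
10. P0: load  L0  bus=[BusRd]  L0: P0=S P1=S P2=I P3=S  mem[L0]=70
11. P2: store L1 := 9  bus=[BusRdX]  L1: P0=I P1=I P2=M P3=I  mem[L1]=35
12. P0: store L1 := 52  bus=[BusRdX,Flush]  L1: P0=M P1=I P2=I P3=I  mem[L1]=9
13. P3: load  L1  bus=[BusRd,Flush]  L1: P0=S P1=I P2=I P3=S  mem[L1]=52
14. P2: load  L1  bus=[BusRd]  L1: P0=S P1=I P2=S P3=S  mem[L1]=52
15. P2: load  L0  bus=[BusRd]  L0: P0=S P1=S P2=S P3=S  mem[L0]=70
16. P3: store L1 := 18  bus=[BusRdX]  L1: P0=I P1=I P2=I P3=M  mem[L1]=52
17. P0: load  L1  bus=[BusRd,Flush]  L1: P0=S P1=I P2=I P3=S  mem[L1]=18
18. P0: store L1 := 30  bus=[BusRdX]  L1: P0=M P1=I P2=I P3=I  mem[L1]=18
19. P3: load  L0  bus=[-]  L0: P0=S P1=S P2=S P3=S  mem[L0]=70
20. P3: load  L1  bus=[BusRd,Flush]  L1: P0=S P1=I P2=I P3=S  mem[L1]=30
21. P2: load  L0  bus=[-]  L0: P0=S P1=S P2=S P3=S  mem[L0]=70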